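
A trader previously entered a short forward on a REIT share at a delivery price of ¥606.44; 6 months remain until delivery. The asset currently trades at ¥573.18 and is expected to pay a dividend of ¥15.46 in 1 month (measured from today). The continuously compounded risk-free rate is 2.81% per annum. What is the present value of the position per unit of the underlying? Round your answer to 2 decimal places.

PV(remaining dividends) I = 15.46·e^(−0.0281·1/12) = 15.4238
Current forward F = (S − I)·e^(rT) = (573.18 − 15.4238)·e^(0.0281·6/12) = 557.7562 × 1.014149 = 565.6479
Value (long) = (F − K)·e^(−rT) = (565.6479 − 606.44) × 0.986048 = -40.2230
Short position value = −(long value) = ¥40.22

¥40.22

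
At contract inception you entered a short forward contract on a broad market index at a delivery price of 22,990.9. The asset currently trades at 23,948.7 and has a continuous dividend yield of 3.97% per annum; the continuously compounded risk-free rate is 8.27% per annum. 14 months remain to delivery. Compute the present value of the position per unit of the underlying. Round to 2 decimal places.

-1988.46

Current fair forward for the remaining 14 months: F = S·e^((r − q)·T), (r − q) = 0.0827 − 0.0397 = 0.0430
F = 23948.7 · e^(0.0430 × 14/12) = 23948.7 × 1.05144632 = 25180.7725
Value of long forward = (F − K)·e^(−rT) = (25180.7725 − 22990.9) · e^(−0.0827·14/12)
= 2189.8725 × 0.90802503 = 1988.46
Short position value = −(long value) = -1988.46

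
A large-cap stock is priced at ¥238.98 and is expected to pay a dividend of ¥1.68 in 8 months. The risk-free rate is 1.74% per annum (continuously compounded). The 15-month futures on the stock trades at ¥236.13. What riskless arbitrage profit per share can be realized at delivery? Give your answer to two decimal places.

¥6.41 per share

PV(dividends) I = 1.68·e^(−0.0174·8/12) = 1.6606
Fair futures F* = (S − I)·e^(rT) = (238.98 − 1.6606)·e^0.021750 = 237.3194 × 1.021988 = 242.5376
Market ¥236.13 < fair 242.5376: forward underpriced → reverse cash-and-carry (short the stock, invest proceeds at r, pay the dividends, go long the forward).
Profit at T = |F_mkt − F*| = |236.13 − 242.5376| = ¥6.41 per share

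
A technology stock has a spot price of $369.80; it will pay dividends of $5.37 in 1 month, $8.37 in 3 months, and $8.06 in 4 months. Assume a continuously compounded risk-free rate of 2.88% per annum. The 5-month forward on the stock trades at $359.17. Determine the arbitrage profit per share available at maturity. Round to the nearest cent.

PV(dividends) I = 5.37·e^(−0.0288·1/12) + 8.37·e^(−0.0288·3/12) + 8.06·e^(−0.0288·4/12) = 21.6501
Fair forward F* = (S − I)·e^(rT) = (369.80 − 21.6501)·e^0.012000 = 348.1499 × 1.012072 = 352.3528
Market $359.17 > fair 352.3528: forward overpriced → cash-and-carry (borrow at r, buy the stock and collect the dividends, short the forward).
Profit at T = |F_mkt − F*| = |359.17 − 352.3528| = $6.82 per share

$6.82 per share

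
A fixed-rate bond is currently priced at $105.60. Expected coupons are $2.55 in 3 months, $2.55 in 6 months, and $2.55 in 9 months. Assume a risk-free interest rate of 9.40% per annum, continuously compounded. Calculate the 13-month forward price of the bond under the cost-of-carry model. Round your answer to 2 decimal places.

PV(coupons) I = 2.55·e^(−0.0940·3/12) + 2.55·e^(−0.0940·6/12) + 2.55·e^(−0.0940·9/12)
I = 2.4908 + 2.4329 + 2.3764 = 7.3001
F = (S − I)·e^(rT) = (105.60 − 7.3001) · e^(0.0940·13/12)
= 98.2999 · e^0.101833 = 98.2999 × 1.107199 = $108.84

$108.84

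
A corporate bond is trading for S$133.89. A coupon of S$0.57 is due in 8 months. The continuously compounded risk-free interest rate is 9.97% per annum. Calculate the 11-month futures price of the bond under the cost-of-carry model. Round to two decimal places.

PV(coupons) I = 0.57·e^(−0.0997·8/12)
I = 0.5333
F = (S − I)·e^(rT) = (133.89 − 0.5333) · e^(0.0997·11/12)
= 133.3567 · e^0.091392 = 133.3567 × 1.095698 = S$146.12

S$146.12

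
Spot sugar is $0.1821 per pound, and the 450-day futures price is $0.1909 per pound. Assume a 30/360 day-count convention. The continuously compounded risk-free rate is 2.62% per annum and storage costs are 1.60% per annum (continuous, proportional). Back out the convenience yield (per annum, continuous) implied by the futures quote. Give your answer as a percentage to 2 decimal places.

F = S·e^((r+u−y)T) ⇒ (r+u−y) = ln(F/S)/T
ln(0.1909/0.1821) = 0.047194; /T ⇒ 0.037755
y = r + u − ln(F/S)/T = 0.0262 + 0.0160 − 0.037755 = 0.004445
y = 0.44%

0.44%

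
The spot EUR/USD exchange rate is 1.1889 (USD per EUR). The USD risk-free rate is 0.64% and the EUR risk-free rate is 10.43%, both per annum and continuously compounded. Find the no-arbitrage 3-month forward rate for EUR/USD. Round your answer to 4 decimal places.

F = S·e^((r_USD − r_EUR)T) = 1.1889 · e^((0.0064 − 0.1043) × 3/12)
= 1.1889 · e^-0.024475 = 1.1889 × 0.975822
F = 1.1602 USD per EUR

1.1602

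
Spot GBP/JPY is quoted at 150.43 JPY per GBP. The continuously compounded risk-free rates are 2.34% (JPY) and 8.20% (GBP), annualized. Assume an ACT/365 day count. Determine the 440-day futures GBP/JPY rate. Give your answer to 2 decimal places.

F = S·e^((r_JPY − r_GBP)T) = 150.43 · e^((0.0234 − 0.0820) × 440/365)
= 150.43 · e^-0.070641 = 150.43 × 0.931796
F = 140.17 JPY per GBP

140.17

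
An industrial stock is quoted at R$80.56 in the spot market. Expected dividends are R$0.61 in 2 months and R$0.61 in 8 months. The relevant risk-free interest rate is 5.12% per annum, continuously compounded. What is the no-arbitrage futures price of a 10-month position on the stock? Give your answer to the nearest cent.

R$82.83

PV(dividends) I = 0.61·e^(−0.0512·2/12) + 0.61·e^(−0.0512·8/12)
I = 0.6048 + 0.5895 = 1.1943
F = (S − I)·e^(rT) = (80.56 − 1.1943) · e^(0.0512·10/12)
= 79.3657 · e^0.042667 = 79.3657 × 1.043590 = R$82.83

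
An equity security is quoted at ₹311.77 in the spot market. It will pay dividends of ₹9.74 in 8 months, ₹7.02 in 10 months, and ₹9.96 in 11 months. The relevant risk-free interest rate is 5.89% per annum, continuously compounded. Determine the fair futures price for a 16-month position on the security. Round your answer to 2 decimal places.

PV(dividends) I = 9.74·e^(−0.0589·8/12) + 7.02·e^(−0.0589·10/12) + 9.96·e^(−0.0589·11/12)
I = 9.3650 + 6.6838 + 9.4365 = 25.4853
F = (S − I)·e^(rT) = (311.77 − 25.4853) · e^(0.0589·16/12)
= 286.2847 · e^0.078533 = 286.2847 × 1.081699 = ₹309.67

₹309.67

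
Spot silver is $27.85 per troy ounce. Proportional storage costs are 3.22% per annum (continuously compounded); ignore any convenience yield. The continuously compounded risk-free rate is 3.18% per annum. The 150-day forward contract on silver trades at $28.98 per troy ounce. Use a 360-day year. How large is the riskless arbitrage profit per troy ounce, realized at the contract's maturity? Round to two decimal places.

Fair forward: F* = S·e^(carry·T), with carry = (r + u) = 0.0318 + 0.0322 = 0.0640
F* = 27.85 · e^(0.0640 × 150/360) = 27.85 · e^0.026667 = 27.85 × 1.027026 = $28.6027
Market $28.98 > fair $28.6027: forward overpriced → cash-and-carry (buy spot, short the forward).
At maturity, profit = |F_mkt − F*| = |28.98 − 28.6027| = $0.38 per troy ounce

$0.38 per troy ounce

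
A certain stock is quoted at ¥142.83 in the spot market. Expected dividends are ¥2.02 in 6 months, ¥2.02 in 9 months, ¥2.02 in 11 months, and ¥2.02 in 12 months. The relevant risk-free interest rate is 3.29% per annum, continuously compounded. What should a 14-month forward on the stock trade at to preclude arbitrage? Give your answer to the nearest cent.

PV(dividends) I = 2.02·e^(−0.0329·6/12) + 2.02·e^(−0.0329·9/12) + 2.02·e^(−0.0329·11/12) + 2.02·e^(−0.0329·12/12)
I = 1.9870 + 1.9708 + 1.9600 + 1.9546 = 7.8724
F = (S − I)·e^(rT) = (142.83 − 7.8724) · e^(0.0329·14/12)
= 134.9576 · e^0.038383 = 134.9576 × 1.039129 = ¥140.24

¥140.24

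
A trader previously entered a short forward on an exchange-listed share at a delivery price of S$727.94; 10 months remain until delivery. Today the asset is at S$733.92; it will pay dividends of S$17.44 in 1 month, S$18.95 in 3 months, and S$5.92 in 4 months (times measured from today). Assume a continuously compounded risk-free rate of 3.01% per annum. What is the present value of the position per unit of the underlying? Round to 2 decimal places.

S$18.05

PV(remaining dividends) I = 17.44·e^(−0.0301·1/12) + 18.95·e^(−0.0301·3/12) + 5.92·e^(−0.0301·4/12) = 42.0651
Current forward F = (S − I)·e^(rT) = (733.92 − 42.0651)·e^(0.0301·10/12) = 691.8549 × 1.025401 = 709.4287
Value (long) = (F − K)·e^(−rT) = (709.4287 − 727.94) × 0.975229 = -18.0528
Short position value = −(long value) = S$18.05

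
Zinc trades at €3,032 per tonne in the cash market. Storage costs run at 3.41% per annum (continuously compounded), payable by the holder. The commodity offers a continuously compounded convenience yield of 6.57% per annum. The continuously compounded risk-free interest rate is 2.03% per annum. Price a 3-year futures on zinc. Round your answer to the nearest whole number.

€2,931 per tonne

Net carry = r + u − y = 0.0203 + 0.0341 − 0.0657 = -0.0113
F = S·e^((r+u−y)T) = 3032 · e^(-0.0113 × 3) = 3032 · e^-0.033900
= 3032 × 0.966668 = €2,931 per tonne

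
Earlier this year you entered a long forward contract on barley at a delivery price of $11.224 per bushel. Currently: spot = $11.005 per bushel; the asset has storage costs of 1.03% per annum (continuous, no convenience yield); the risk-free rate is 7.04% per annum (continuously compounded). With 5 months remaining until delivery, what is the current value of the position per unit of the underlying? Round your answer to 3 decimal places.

$0.153 per bushel

Current fair forward for the remaining 5 months: F = S·e^((r + u)·T), (r + u) = 0.0704 + 0.0103 = 0.0807
F = 11.005 · e^(0.0807 × 5/12) = 11.005 × 1.034197 = 11.3813
Value of long forward = (F − K)·e^(−rT) = (11.3813 − 11.224) · e^(−0.0704·5/12)
= 0.1573 × 0.971093 = 0.153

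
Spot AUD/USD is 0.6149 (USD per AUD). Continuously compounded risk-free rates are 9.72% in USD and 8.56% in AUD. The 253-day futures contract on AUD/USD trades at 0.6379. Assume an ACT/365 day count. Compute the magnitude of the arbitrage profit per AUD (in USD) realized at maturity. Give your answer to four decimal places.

0.0180 per AUD (in USD)

Fair futures: F* = S·e^(carry·T), with carry = (r_USD − r_AUD) = 0.0972 − 0.0856 = 0.0116
F* = 0.6149 · e^(0.0116 × 253/365) = 0.6149 · e^0.008041 = 0.6149 × 1.008073 = 0.6199
Market 0.6379 > fair 0.6199: forward overpriced → cash-and-carry (buy spot, short the forward).
At maturity, profit = |F_mkt − F*| = |0.6379 − 0.6199| = 0.0180 per AUD (in USD)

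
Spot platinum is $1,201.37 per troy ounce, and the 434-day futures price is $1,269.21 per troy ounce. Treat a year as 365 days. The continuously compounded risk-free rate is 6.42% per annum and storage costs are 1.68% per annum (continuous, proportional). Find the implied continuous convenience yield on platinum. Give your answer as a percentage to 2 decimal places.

3.48%

F = S·e^((r+u−y)T) ⇒ (r+u−y) = ln(F/S)/T
ln(1269.21/1201.37) = 0.054932; /T ⇒ 0.046199
y = r + u − ln(F/S)/T = 0.0642 + 0.0168 − 0.046199 = 0.034801
y = 3.48%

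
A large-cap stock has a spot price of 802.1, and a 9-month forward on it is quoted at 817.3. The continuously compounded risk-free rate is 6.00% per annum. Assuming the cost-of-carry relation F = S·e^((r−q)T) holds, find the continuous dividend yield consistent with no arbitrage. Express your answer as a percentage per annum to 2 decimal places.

3.50%

From F = S·e^((r−q)T): (r − q) = ln(F/S)/T
ln(817.3/802.1) = ln(1.018950) = 0.018773
(r − q) = 0.018773 / (9/12) = 0.025031
q = r − ln(F/S)/T = 0.0600 − 0.025031 = 0.034969
q = 3.50%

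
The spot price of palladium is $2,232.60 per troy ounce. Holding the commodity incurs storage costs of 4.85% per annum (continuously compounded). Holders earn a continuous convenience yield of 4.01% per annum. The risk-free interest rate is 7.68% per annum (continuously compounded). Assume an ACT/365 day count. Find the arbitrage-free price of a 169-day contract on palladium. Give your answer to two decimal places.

Net carry = r + u − y = 0.0768 + 0.0485 − 0.0401 = 0.0852
F = S·e^((r+u−y)T) = 2232.60 · e^(0.0852 × 169/365) = 2232.60 · e^0.03944877
= 2232.60 × 1.04023721 = $2,322.43 per troy ounce

$2,322.43 per troy ounce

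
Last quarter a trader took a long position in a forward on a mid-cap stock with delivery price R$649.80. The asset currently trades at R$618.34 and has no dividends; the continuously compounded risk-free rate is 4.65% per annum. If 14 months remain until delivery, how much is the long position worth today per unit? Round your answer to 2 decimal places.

R$2.85

Current fair forward for the remaining 14 months: F = S·e^(r·T), r = 0.0465
F = 618.34 · e^(0.0465 × 14/12) = 618.34 × 1.055749 = 652.8118
Value of long forward = (F − K)·e^(−rT) = (652.8118 − 649.80) · e^(−0.0465·14/12)
= 3.0118 × 0.947195 = 2.85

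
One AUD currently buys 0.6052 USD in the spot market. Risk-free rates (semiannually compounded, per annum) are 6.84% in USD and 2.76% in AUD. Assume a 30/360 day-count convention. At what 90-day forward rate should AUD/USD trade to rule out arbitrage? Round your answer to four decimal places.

0.6113

By covered interest parity, F = S · (1+r_USD/2)^(2T) / (1+r_AUD/2)^(2T)
= 0.6052 × 1.016956 / 1.006876 = 0.6052 × 1.010011
F = 0.6113 USD per AUD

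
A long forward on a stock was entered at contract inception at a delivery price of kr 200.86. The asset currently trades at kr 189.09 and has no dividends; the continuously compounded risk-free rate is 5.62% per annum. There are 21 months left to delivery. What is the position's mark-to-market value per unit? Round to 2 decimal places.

Current fair forward for the remaining 21 months: F = S·e^(r·T), r = 0.0562
F = 189.09 · e^(0.0562 × 21/12) = 189.09 × 1.103349 = 208.6323
Value of long forward = (F − K)·e^(−rT) = (208.6323 − 200.86) · e^(−0.0562·21/12)
= 7.7723 × 0.906332 = 7.04

kr 7.04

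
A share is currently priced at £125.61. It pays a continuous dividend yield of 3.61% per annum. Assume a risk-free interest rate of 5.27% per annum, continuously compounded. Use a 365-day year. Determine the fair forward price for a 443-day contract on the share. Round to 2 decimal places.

£128.17

F = S·e^((r − q)T) = 125.61 · e^((0.0527 − 0.0361) × 443/365)
= 125.61 · e^0.020147 = 125.61 × 1.020351
F = £128.17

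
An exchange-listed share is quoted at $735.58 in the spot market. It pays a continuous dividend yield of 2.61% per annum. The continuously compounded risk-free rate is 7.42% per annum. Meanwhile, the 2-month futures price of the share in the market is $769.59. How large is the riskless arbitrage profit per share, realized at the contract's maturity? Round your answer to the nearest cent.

Fair futures: F* = S·e^(carry·T), with carry = (r − q) = 0.0742 − 0.0261 = 0.0481
F* = 735.58 · e^(0.0481 × 2/12) = 735.58 · e^0.008017 = 735.58 × 1.008049 = $741.5007
Market $769.59 > fair $741.5007: forward overpriced → cash-and-carry (buy spot, short the forward).
At maturity, profit = |F_mkt − F*| = |769.59 − 741.5007| = $28.09 per share

$28.09 per share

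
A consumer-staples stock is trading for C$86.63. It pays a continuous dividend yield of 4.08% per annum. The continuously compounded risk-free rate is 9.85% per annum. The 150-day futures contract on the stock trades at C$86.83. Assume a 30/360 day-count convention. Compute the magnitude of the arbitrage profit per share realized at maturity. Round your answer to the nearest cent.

Fair futures: F* = S·e^(carry·T), with carry = (r − q) = 0.0985 − 0.0408 = 0.0577
F* = 86.63 · e^(0.0577 × 150/360) = 86.63 · e^0.024042 = 86.63 × 1.024333 = C$88.7380
Market C$86.83 < fair C$88.7380: forward underpriced → reverse cash-and-carry (short spot, go long the forward).
At maturity, profit = |F_mkt − F*| = |86.83 − 88.7380| = C$1.91 per share

C$1.91 per share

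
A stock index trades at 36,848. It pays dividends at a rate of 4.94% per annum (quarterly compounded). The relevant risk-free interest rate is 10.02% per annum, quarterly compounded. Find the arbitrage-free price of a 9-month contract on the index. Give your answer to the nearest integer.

F = S · (1+r/4)^(4T) / (1+q/4)^(4T)
= 36848 × 1.077048 / 1.037509 = 36848 × 1.038110
F = 38,252

38,252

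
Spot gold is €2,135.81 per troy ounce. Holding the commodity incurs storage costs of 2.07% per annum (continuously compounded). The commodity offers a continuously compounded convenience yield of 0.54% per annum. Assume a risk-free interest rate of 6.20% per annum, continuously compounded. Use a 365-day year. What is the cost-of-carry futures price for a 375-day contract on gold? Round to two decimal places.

€2,312.35 per troy ounce

Net carry = r + u − y = 0.0620 + 0.0207 − 0.0054 = 0.0773
F = S·e^((r+u−y)T) = 2135.81 · e^(0.0773 × 375/365) = 2135.81 · e^0.07941781
= 2135.81 × 1.08265657 = €2,312.35 per troy ounce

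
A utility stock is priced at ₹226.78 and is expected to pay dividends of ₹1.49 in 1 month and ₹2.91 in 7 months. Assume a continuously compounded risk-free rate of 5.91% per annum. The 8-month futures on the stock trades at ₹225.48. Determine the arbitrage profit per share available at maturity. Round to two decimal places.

₹5.95 per share

PV(dividends) I = 1.49·e^(−0.0591·1/12) + 2.91·e^(−0.0591·7/12) = 4.2941
Fair futures F* = (S − I)·e^(rT) = (226.78 − 4.2941)·e^0.039400 = 222.4859 × 1.040186 = 231.4267
Market ₹225.48 < fair 231.4267: forward underpriced → reverse cash-and-carry (short the stock, invest proceeds at r, pay the dividends, go long the forward).
Profit at T = |F_mkt − F*| = |225.48 − 231.4267| = ₹5.95 per share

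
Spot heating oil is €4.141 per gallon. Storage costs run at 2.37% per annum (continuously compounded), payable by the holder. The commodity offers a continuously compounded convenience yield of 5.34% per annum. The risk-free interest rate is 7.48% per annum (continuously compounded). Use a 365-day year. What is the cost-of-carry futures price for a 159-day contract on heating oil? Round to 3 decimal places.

Net carry = r + u − y = 0.0748 + 0.0237 − 0.0534 = 0.0451
F = S·e^((r+u−y)T) = 4.141 · e^(0.0451 × 159/365) = 4.141 · e^0.019646
= 4.141 × 1.019840 = €4.223 per gallon

€4.223 per gallon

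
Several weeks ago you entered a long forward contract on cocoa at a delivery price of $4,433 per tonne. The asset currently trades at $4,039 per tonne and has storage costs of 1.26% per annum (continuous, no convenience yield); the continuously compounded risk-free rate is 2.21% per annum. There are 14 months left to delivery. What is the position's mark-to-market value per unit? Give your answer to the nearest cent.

Current fair forward for the remaining 14 months: F = S·e^((r + u)·T), (r + u) = 0.0221 + 0.0126 = 0.0347
F = 4039 · e^(0.0347 × 14/12) = 4039 × 1.04131395 = 4205.8670
Value of long forward = (F − K)·e^(−rT) = (4205.8670 − 4433) · e^(−0.0221·14/12)
= -227.1330 × 0.97454622 = -221.35

-$221.35 per tonne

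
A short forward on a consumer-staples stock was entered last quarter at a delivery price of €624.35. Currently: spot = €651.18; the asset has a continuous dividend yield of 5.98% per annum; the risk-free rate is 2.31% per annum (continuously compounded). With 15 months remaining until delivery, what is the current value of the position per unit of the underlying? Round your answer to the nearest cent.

Current fair forward for the remaining 15 months: F = S·e^((r − q)·T), (r − q) = 0.0231 − 0.0598 = -0.0367
F = 651.18 · e^(-0.0367 × 15/12) = 651.18 × 0.955161 = 621.9817
Value of long forward = (F − K)·e^(−rT) = (621.9817 − 624.35) · e^(−0.0231·15/12)
= -2.3683 × 0.971538 = -2.30
Short position value = −(long value) = €2.30

€2.30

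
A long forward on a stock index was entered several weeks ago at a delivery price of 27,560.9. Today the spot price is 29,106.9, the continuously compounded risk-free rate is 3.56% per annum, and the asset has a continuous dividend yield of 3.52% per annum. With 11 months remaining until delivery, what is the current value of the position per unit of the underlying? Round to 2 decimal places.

1506.69

Current fair forward for the remaining 11 months: F = S·e^((r − q)·T), (r − q) = 0.0356 − 0.0352 = 0.0004
F = 29106.9 · e^(0.0004 × 11/12) = 29106.9 × 1.00036673 = 29117.5744
Value of long forward = (F − K)·e^(−rT) = (29117.5744 − 27560.9) · e^(−0.0356·11/12)
= 1556.6744 × 0.96789339 = 1506.69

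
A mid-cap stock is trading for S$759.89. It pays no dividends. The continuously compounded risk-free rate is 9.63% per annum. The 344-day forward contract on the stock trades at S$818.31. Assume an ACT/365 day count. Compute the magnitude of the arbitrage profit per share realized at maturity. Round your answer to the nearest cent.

S$13.77 per share

Fair forward: F* = S·e^(carry·T), with carry = r = 0.0963
F* = 759.89 · e^(0.0963 × 344/365) = 759.89 · e^0.090759 = 759.89 × 1.095005 = S$832.0833
Market S$818.31 < fair S$832.0833: forward underpriced → reverse cash-and-carry (short spot, go long the forward).
At maturity, profit = |F_mkt − F*| = |818.31 − 832.0833| = S$13.77 per share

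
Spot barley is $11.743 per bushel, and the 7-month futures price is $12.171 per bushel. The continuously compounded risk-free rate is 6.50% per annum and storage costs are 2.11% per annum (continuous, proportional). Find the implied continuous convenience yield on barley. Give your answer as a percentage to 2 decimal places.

2.47%

F = S·e^((r+u−y)T) ⇒ (r+u−y) = ln(F/S)/T
ln(12.171/11.743) = 0.035799; /T ⇒ 0.061370
y = r + u − ln(F/S)/T = 0.0650 + 0.0211 − 0.061370 = 0.024730
y = 2.47%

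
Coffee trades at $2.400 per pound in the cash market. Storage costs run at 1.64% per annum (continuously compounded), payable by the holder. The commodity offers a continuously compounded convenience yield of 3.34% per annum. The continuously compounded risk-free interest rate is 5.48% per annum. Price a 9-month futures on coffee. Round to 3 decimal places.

$2.469 per pound

Net carry = r + u − y = 0.0548 + 0.0164 − 0.0334 = 0.0378
F = S·e^((r+u−y)T) = 2.400 · e^(0.0378 × 9/12) = 2.400 · e^0.028350
= 2.400 × 1.028756 = $2.469 per pound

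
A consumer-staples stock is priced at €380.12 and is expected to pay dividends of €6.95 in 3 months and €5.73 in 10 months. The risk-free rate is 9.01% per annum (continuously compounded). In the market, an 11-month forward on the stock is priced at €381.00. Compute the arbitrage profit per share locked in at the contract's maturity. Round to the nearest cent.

€18.69 per share

PV(dividends) I = 6.95·e^(−0.0901·3/12) + 5.73·e^(−0.0901·10/12) = 12.1107
Fair forward F* = (S − I)·e^(rT) = (380.12 − 12.1107)·e^0.082592 = 368.0093 × 1.086099 = 399.6945
Market €381.00 < fair 399.6945: forward underpriced → reverse cash-and-carry (short the stock, invest proceeds at r, pay the dividends, go long the forward).
Profit at T = |F_mkt − F*| = |381.00 − 399.6945| = €18.69 per share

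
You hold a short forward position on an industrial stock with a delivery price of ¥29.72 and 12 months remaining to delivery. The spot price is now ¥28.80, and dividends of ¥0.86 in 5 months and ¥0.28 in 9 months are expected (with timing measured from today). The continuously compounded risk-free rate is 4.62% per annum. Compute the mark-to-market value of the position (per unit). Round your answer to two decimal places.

¥0.69

PV(remaining dividends) I = 0.86·e^(−0.0462·5/12) + 0.28·e^(−0.0462·9/12) = 1.1141
Current forward F = (S − I)·e^(rT) = (28.80 − 1.1141)·e^(0.0462·12/12) = 27.6859 × 1.047284 = 28.9950
Value (long) = (F − K)·e^(−rT) = (28.9950 − 29.72) × 0.954851 = -0.6923
Short position value = −(long value) = ¥0.69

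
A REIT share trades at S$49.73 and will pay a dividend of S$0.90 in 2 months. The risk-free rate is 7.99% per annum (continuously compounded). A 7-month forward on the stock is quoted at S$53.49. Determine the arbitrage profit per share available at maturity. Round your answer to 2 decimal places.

PV(dividends) I = 0.90·e^(−0.0799·2/12) = 0.8881
Fair forward F* = (S − I)·e^(rT) = (49.73 − 0.8881)·e^0.046608 = 48.8419 × 1.047711 = 51.1722
Market S$53.49 > fair 51.1722: forward overpriced → cash-and-carry (borrow at r, buy the stock and collect the dividends, short the forward).
Profit at T = |F_mkt − F*| = |53.49 − 51.1722| = S$2.32 per share

S$2.32 per share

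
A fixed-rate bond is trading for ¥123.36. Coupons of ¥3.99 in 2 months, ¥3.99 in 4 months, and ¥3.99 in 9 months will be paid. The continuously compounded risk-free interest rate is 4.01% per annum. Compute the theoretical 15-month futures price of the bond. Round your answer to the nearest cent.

¥117.32

PV(coupons) I = 3.99·e^(−0.0401·2/12) + 3.99·e^(−0.0401·4/12) + 3.99·e^(−0.0401·9/12)
I = 3.9634 + 3.9370 + 3.8718 = 11.7722
F = (S − I)·e^(rT) = (123.36 − 11.7722) · e^(0.0401·15/12)
= 111.5878 · e^0.050125 = 111.5878 × 1.051403 = ¥117.32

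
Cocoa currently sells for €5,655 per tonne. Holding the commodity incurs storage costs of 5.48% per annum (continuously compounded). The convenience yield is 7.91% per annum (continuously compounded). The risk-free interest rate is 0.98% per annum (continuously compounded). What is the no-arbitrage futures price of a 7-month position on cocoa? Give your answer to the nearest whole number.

€5,607 per tonne

Net carry = r + u − y = 0.0098 + 0.0548 − 0.0791 = -0.0145
F = S·e^((r+u−y)T) = 5655 · e^(-0.0145 × 7/12) = 5655 · e^-0.008458
= 5655 × 0.991578 = €5,607 per tonne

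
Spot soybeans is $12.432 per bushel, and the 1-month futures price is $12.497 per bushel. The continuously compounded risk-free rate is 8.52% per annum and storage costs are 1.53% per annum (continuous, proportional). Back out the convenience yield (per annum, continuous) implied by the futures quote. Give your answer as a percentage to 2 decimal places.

F = S·e^((r+u−y)T) ⇒ (r+u−y) = ln(F/S)/T
ln(12.497/12.432) = 0.005215; /T ⇒ 0.062580
y = r + u − ln(F/S)/T = 0.0852 + 0.0153 − 0.062580 = 0.037920
y = 3.79%

3.79%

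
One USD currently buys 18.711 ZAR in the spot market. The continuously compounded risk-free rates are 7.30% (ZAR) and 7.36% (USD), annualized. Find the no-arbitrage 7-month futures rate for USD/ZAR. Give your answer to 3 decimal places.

18.704

F = S·e^((r_ZAR − r_USD)T) = 18.711 · e^((0.0730 − 0.0736) × 7/12)
= 18.711 · e^-0.000350 = 18.711 × 0.999650
F = 18.704 ZAR per USD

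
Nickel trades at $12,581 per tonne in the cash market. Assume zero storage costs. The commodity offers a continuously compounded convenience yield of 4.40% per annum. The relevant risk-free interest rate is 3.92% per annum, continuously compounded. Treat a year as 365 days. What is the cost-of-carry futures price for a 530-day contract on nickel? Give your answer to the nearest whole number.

$12,494 per tonne

Net carry = r + u − y = 0.0392 + 0.0000 − 0.0440 = -0.0048
F = S·e^((r+u−y)T) = 12581 · e^(-0.0048 × 530/365) = 12581 · e^-0.006970
= 12581 × 0.993054 = $12,494 per tonne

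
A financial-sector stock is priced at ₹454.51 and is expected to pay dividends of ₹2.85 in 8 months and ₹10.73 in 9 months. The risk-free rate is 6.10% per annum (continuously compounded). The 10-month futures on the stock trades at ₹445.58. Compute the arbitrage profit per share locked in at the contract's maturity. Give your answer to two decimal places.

₹18.97 per share

PV(dividends) I = 2.85·e^(−0.0610·8/12) + 10.73·e^(−0.0610·9/12) = 12.9866
Fair futures F* = (S − I)·e^(rT) = (454.51 − 12.9866)·e^0.050833 = 441.5234 × 1.052147 = 464.5475
Market ₹445.58 < fair 464.5475: forward underpriced → reverse cash-and-carry (short the stock, invest proceeds at r, pay the dividends, go long the forward).
Profit at T = |F_mkt − F*| = |445.58 − 464.5475| = ₹18.97 per share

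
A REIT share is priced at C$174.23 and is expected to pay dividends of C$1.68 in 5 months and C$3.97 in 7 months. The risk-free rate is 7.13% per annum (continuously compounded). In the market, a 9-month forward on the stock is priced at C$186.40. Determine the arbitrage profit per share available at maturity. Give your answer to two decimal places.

PV(dividends) I = 1.68·e^(−0.0713·5/12) + 3.97·e^(−0.0713·7/12) = 5.4391
Fair forward F* = (S − I)·e^(rT) = (174.23 − 5.4391)·e^0.053475 = 168.7909 × 1.054931 = 178.0628
Market C$186.40 > fair 178.0628: forward overpriced → cash-and-carry (borrow at r, buy the stock and collect the dividends, short the forward).
Profit at T = |F_mkt − F*| = |186.40 − 178.0628| = C$8.34 per share

C$8.34 per share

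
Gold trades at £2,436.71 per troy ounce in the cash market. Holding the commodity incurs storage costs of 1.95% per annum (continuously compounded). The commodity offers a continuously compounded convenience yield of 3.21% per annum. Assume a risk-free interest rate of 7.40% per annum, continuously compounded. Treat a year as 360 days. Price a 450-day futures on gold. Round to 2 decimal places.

£2,631.09 per troy ounce

Net carry = r + u − y = 0.0740 + 0.0195 − 0.0321 = 0.0614
F = S·e^((r+u−y)T) = 2436.71 · e^(0.0614 × 450/360) = 2436.71 · e^0.07675000
= 2436.71 × 1.07977210 = £2,631.09 per troy ounce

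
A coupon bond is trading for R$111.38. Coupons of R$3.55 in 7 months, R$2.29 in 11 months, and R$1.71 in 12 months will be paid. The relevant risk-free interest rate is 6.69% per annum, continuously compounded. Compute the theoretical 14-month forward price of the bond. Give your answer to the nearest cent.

R$112.67

PV(coupons) I = 3.55·e^(−0.0669·7/12) + 2.29·e^(−0.0669·11/12) + 1.71·e^(−0.0669·12/12)
I = 3.4141 + 2.1538 + 1.5993 = 7.1672
F = (S − I)·e^(rT) = (111.38 − 7.1672) · e^(0.0669·14/12)
= 104.2128 · e^0.078050 = 104.2128 × 1.081177 = R$112.67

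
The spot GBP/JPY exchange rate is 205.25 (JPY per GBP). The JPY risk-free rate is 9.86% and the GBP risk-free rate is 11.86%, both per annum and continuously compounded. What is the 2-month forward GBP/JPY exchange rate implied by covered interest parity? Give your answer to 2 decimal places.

204.57

F = S·e^((r_JPY − r_GBP)T) = 205.25 · e^((0.0986 − 0.1186) × 2/12)
= 205.25 · e^-0.003333 = 205.25 × 0.996673
F = 204.57 JPY per GBP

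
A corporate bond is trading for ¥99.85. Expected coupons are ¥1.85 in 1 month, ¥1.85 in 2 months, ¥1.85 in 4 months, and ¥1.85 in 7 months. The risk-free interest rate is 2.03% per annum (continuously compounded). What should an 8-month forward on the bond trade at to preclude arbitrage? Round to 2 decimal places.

PV(coupons) I = 1.85·e^(−0.0203·1/12) + 1.85·e^(−0.0203·2/12) + 1.85·e^(−0.0203·4/12) + 1.85·e^(−0.0203·7/12)
I = 1.8469 + 1.8438 + 1.8375 + 1.8282 = 7.3564
F = (S − I)·e^(rT) = (99.85 − 7.3564) · e^(0.0203·8/12)
= 92.4936 · e^0.013533 = 92.4936 × 1.013625 = ¥93.75

¥93.75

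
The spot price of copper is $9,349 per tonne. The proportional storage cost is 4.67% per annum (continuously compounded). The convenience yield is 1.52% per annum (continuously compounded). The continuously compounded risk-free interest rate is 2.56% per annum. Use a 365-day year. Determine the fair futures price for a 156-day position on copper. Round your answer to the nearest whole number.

$9,580 per tonne

Net carry = r + u − y = 0.0256 + 0.0467 − 0.0152 = 0.0571
F = S·e^((r+u−y)T) = 9349 · e^(0.0571 × 156/365) = 9349 · e^0.024404
= 9349 × 1.024704 = $9,580 per tonne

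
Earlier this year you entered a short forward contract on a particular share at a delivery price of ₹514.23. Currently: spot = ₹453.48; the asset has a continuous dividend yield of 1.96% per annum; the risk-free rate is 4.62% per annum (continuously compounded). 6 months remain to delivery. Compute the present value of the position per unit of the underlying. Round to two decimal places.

Current fair forward for the remaining 6 months: F = S·e^((r − q)·T), (r − q) = 0.0462 − 0.0196 = 0.0266
F = 453.48 · e^(0.0266 × 6/12) = 453.48 × 1.013389 = 459.5516
Value of long forward = (F − K)·e^(−rT) = (459.5516 − 514.23) · e^(−0.0462·6/12)
= -54.6784 × 0.977165 = -53.43
Short position value = −(long value) = ₹53.43

₹53.43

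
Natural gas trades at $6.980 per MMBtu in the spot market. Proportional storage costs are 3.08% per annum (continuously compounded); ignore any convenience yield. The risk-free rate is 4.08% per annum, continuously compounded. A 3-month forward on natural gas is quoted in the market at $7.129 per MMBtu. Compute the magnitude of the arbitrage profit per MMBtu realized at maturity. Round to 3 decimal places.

$0.023 per MMBtu

Fair forward: F* = S·e^(carry·T), with carry = (r + u) = 0.0408 + 0.0308 = 0.0716
F* = 6.980 · e^(0.0716 × 3/12) = 6.980 · e^0.017900 = 6.980 × 1.018061 = $7.1061
Market $7.129 > fair $7.1061: forward overpriced → cash-and-carry (buy spot, short the forward).
At maturity, profit = |F_mkt − F*| = |7.129 − 7.1061| = $0.023 per MMBtu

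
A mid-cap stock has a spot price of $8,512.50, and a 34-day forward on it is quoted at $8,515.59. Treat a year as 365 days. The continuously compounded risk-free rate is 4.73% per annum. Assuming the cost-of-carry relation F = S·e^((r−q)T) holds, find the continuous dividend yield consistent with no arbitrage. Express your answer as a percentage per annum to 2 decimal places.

From F = S·e^((r−q)T): (r − q) = ln(F/S)/T
ln(8515.59/8512.50) = ln(1.000363) = 0.000363
(r − q) = 0.000363 / (34/365) = 0.003897
q = r − ln(F/S)/T = 0.0473 − 0.003897 = 0.043403
q = 4.34%

4.34%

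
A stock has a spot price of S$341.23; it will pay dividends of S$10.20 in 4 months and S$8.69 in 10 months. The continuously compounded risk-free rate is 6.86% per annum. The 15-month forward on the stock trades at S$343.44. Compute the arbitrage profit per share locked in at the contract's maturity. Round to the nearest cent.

PV(dividends) I = 10.20·e^(−0.0686·4/12) + 8.69·e^(−0.0686·10/12) = 18.1766
Fair forward F* = (S − I)·e^(rT) = (341.23 − 18.1766)·e^0.085750 = 323.0534 × 1.089534 = 351.9777
Market S$343.44 < fair 351.9777: forward underpriced → reverse cash-and-carry (short the stock, invest proceeds at r, pay the dividends, go long the forward).
Profit at T = |F_mkt − F*| = |343.44 − 351.9777| = S$8.54 per share

S$8.54 per share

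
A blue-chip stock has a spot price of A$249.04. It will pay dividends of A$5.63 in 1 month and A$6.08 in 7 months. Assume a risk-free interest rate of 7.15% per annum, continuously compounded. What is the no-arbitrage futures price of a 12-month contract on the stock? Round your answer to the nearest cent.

PV(dividends) I = 5.63·e^(−0.0715·1/12) + 6.08·e^(−0.0715·7/12)
I = 5.5966 + 5.8316 = 11.4282
F = (S − I)·e^(rT) = (249.04 − 11.4282) · e^(0.0715·12/12)
= 237.6118 · e^0.071500 = 237.6118 × 1.074118 = A$255.22

A$255.22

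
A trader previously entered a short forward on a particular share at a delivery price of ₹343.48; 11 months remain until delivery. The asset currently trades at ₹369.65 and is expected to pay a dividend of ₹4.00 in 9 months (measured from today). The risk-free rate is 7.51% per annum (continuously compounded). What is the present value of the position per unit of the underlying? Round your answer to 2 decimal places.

-₹45.24

PV(remaining dividends) I = 4.00·e^(−0.0751·9/12) = 3.7809
Current forward F = (S − I)·e^(rT) = (369.65 − 3.7809)·e^(0.0751·11/12) = 365.8691 × 1.071267 = 391.9435
Value (long) = (F − K)·e^(−rT) = (391.9435 − 343.48) × 0.933474 = 45.2394
Short position value = −(long value) = -₹45.24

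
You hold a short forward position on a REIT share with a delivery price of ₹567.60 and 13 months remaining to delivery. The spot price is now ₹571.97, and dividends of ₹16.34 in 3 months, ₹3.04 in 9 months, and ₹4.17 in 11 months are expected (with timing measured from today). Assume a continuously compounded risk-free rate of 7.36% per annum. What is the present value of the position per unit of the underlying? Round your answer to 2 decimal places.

-₹25.05

PV(remaining dividends) I = 16.34·e^(−0.0736·3/12) + 3.04·e^(−0.0736·9/12) + 4.17·e^(−0.0736·11/12) = 22.8168
Current forward F = (S − I)·e^(rT) = (571.97 − 22.8168)·e^(0.0736·13/12) = 549.1532 × 1.082998 = 594.7318
Value (long) = (F − K)·e^(−rT) = (594.7318 − 567.60) × 0.923363 = 25.0525
Short position value = −(long value) = -₹25.05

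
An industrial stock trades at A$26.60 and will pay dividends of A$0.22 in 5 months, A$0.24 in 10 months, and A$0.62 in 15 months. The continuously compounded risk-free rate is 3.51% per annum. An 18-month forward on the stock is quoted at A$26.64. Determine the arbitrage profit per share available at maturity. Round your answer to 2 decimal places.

A$0.30 per share

PV(dividends) I = 0.22·e^(−0.0351·5/12) + 0.24·e^(−0.0351·10/12) + 0.62·e^(−0.0351·15/12) = 1.0433
Fair forward F* = (S − I)·e^(rT) = (26.60 − 1.0433)·e^0.052650 = 25.5567 × 1.054061 = 26.9383
Market A$26.64 < fair 26.9383: forward underpriced → reverse cash-and-carry (short the stock, invest proceeds at r, pay the dividends, go long the forward).
Profit at T = |F_mkt − F*| = |26.64 − 26.9383| = A$0.30 per share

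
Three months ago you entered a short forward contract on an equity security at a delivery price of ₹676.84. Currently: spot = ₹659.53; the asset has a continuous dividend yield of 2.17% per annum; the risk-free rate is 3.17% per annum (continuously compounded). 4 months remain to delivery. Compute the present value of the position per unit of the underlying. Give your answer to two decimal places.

₹14.95

Current fair forward for the remaining 4 months: F = S·e^((r − q)·T), (r − q) = 0.0317 − 0.0217 = 0.0100
F = 659.53 · e^(0.0100 × 4/12) = 659.53 × 1.003339 = 661.7322
Value of long forward = (F − K)·e^(−rT) = (661.7322 − 676.84) · e^(−0.0317·4/12)
= -15.1078 × 0.989489 = -14.95
Short position value = −(long value) = ₹14.95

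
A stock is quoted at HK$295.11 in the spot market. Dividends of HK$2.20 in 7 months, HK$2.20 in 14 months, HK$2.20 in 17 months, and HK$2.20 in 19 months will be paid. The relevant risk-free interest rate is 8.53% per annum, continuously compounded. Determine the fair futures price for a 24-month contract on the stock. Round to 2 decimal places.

HK$340.57

PV(dividends) I = 2.20·e^(−0.0853·7/12) + 2.20·e^(−0.0853·14/12) + 2.20·e^(−0.0853·17/12) + 2.20·e^(−0.0853·19/12)
I = 2.0932 + 1.9916 + 1.9496 + 1.9221 = 7.9565
F = (S − I)·e^(rT) = (295.11 − 7.9565) · e^(0.0853·24/12)
= 287.1535 · e^0.170600 = 287.1535 × 1.186016 = HK$340.57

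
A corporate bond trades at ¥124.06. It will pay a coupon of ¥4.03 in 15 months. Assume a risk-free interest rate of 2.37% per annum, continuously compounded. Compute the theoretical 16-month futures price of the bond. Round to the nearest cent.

PV(coupons) I = 4.03·e^(−0.0237·15/12)
I = 3.9124
F = (S − I)·e^(rT) = (124.06 − 3.9124) · e^(0.0237·16/12)
= 120.1476 · e^0.031600 = 120.1476 × 1.032105 = ¥124.00

¥124.00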